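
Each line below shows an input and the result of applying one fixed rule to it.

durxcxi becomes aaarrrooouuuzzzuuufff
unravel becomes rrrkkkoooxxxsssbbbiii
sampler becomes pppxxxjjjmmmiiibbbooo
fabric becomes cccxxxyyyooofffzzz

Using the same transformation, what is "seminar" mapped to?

pppbbbjjjfffkkkxxxooo

In each case the input is transformed by: shift every letter 3 places backward in the alphabet (wrapping around), then repeat every character 3 times.
Applying both steps to "seminar": "pbjfkxo", then "pppbbbjjjfffkkkxxxooo".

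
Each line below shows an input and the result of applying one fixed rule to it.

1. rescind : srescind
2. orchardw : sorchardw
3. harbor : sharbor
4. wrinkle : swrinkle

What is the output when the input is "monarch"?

smonarch

In each case the input is transformed by: prepend "s".
For "monarch" the result is "smonarch".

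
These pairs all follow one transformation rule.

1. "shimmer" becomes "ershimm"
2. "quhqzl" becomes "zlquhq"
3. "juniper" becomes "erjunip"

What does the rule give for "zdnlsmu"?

The rule is to move the last 2 characters to the front (rotate right by 2).
For "zdnlsmu" the result is "muzdnls".

muzdnls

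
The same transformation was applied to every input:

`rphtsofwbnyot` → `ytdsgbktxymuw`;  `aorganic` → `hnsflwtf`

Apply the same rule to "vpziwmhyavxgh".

mlcafdmrbneua

The transformation: reverse the string, then shift every letter 5 places forward in the alphabet (wrapping around).
So "vpziwmhyavxgh" becomes "mlcafdmrbneua".
(Check on "aorganic": → "cinagroa" → "hnsflwtf" ✓)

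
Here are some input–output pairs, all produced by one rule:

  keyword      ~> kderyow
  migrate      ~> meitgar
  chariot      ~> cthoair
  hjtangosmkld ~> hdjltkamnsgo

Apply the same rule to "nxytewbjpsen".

nnxeystpejwb

In each case the input is transformed by: take characters alternately from the front and the back (1st, last, 2nd, 2nd-last, ...).
Applying that to "nxytewbjpsen" gives "nnxeystpejwb".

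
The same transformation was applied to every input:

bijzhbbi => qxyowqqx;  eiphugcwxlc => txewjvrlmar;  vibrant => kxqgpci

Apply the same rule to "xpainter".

The rule is to shift every letter 11 places backward in the alphabet (wrapping around).
So "xpainter" becomes "mepxcitg".

mepxcitg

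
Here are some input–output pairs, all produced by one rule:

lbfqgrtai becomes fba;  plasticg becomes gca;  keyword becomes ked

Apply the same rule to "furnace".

eca

What's happening: sort the characters into reverse alphabetical order, then keep only the last 3 characters.
Working it through for "furnace": intermediate "urnfeca", final "eca".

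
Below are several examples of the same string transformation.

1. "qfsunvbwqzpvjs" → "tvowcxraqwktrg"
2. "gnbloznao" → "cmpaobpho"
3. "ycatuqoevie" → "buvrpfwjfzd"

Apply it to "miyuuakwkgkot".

zvvblxlhlpunj

Each output is the input with this applied: shift every letter 1 place forward in the alphabet (wrapping around), then move the first 2 characters to the end (rotate left by 2).
For "miyuuakwkgkot" the result is "zvvblxlhlpunj".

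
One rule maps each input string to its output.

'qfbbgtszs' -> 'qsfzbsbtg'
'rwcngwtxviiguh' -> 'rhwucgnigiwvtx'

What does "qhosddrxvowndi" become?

The rule is to take characters alternately from the front and the back (1st, last, 2nd, 2nd-last, ...).
Applying that to "qhosddrxvowndi" gives "qihdonswdodvrx".

qihdonswdodvrx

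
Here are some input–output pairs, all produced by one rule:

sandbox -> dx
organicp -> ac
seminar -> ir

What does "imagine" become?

ge

The transformation: move the first character to the end, then keep one character in every 3, starting at position 3 (positions 3rd, 6th, 9th, ...).
For "imagine" the result is "ge".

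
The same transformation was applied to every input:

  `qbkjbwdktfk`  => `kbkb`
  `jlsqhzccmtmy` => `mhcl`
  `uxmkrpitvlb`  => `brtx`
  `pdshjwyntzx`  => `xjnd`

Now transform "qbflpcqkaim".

The pattern: keep one character in every 3, starting at position 2 (positions 2nd, 5th, 8th, ...), then swap the first and last characters.
Applying both steps to "qbflpcqkaim": "bpkm", then "mpkb".

mpkb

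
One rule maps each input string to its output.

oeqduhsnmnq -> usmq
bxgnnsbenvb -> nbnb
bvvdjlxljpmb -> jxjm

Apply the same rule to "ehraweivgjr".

wigr

What's happening: keep every other character starting from the first (positions 1st, 3rd, 5th, ...), then keep only the last 4 characters.
Applying both steps to "ehraweivgjr": "erwigr", then "wigr".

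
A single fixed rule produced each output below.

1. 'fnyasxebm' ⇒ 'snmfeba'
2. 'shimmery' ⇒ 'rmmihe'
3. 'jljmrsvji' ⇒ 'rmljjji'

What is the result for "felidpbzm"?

The pattern: sort the characters into reverse alphabetical order, then delete the first 2 characters.
Applying both steps to "felidpbzm": "zpmlifedb", then "mlifedb".
(Check on "fnyasxebm": → "yxsnmfeba" → "snmfeba" ✓)

mlifedb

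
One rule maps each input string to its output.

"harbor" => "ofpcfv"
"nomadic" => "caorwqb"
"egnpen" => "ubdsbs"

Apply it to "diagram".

Looking at the pairs, the operation is to shift every letter 12 places backward in the alphabet (wrapping around), then move the first character to the end.
Doing the same to "diagram": "woufoar".

woufoar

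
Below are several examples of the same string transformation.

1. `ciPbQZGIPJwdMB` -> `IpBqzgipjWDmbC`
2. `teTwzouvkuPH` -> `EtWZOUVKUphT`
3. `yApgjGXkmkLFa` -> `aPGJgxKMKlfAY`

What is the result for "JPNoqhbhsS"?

Each output is the input with this applied: flip the case of every letter, then move the first character to the end.
Working it through for "JPNoqhbhsS": intermediate "jpnOQHBHSs", final "pnOQHBHSsj".

pnOQHBHSsj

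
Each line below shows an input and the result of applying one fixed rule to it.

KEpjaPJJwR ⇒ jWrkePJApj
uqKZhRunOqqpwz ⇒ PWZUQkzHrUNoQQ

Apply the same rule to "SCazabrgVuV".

Looking at the pairs, the operation is to move the last 3 characters to the front (rotate right by 3), then flip the case of every letter.
Applying that to "SCazabrgVuV" gives "vUvscAZABRG".

vUvscAZABRG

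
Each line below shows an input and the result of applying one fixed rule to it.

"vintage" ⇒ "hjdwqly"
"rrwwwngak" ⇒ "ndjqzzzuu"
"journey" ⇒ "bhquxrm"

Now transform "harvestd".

gwvhyudk

The pattern: reverse the string, then shift every letter 3 places forward in the alphabet (wrapping around).
For "harvestd", step one produces "dtsevrah"; step two turns that into "gwvhyudk".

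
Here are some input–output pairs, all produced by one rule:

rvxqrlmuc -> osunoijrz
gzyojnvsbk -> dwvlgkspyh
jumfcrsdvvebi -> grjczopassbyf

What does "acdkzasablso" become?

xzahwxpxyipl

The transformation: shift every letter 3 places backward in the alphabet (wrapping around).
For "acdkzasablso" the result is "xzahwxpxyipl".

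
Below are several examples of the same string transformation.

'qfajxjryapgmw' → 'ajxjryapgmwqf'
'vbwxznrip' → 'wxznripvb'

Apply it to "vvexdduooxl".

What's happening: move the first 2 characters to the end (rotate left by 2).
Applying that to "vvexdduooxl" gives "exdduooxlvv".

exdduooxlvv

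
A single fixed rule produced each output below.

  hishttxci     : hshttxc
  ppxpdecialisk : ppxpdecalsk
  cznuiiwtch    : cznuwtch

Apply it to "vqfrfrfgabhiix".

vqfrfrfgabhx

The pattern: remove every "i".
Doing the same to "vqfrfrfgabhiix": "vqfrfrfgabhx".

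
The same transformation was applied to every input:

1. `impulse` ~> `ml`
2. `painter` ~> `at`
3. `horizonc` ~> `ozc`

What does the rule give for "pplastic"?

psc

Rule — keep one character in every 3, starting at position 2 (positions 2nd, 5th, 8th, ...).
For "pplastic" the result is "psc".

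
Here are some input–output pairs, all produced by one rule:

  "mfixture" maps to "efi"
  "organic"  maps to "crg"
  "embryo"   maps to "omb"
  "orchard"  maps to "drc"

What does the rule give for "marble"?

ear

Looking at the pairs, the operation is to swap the first and last characters, then keep only the first 3 characters.
Starting from "marble": after the first operation, "earblm"; after the second, "ear".
(Check on "embryo": → "ombrye" → "omb" ✓)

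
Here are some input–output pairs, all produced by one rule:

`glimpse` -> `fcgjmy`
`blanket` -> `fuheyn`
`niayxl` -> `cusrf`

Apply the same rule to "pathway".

Each output is the input with this applied: shift every letter 6 places backward in the alphabet (wrapping around), then delete the first character.
Applying that to "pathway" gives "unbqus".

unbqus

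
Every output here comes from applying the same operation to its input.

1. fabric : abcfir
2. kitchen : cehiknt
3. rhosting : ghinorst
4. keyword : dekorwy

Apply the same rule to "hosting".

Rule — sort the characters into alphabetical order.
For "hosting" the result is "ghinost".

ghinost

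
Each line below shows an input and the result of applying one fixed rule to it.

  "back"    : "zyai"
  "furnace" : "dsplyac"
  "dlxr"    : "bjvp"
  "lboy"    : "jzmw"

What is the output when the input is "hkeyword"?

ficwumpb

The pattern: shift every letter 2 places backward in the alphabet (wrapping around).
On "hkeyword" that produces "ficwumpb".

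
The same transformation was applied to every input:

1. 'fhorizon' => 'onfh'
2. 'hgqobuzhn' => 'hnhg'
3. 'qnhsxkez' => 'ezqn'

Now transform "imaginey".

In each case the input is transformed by: move the first 2 characters to the end (rotate left by 2), then keep only the last 4 characters.
Working it through for "imaginey": intermediate "agineyim", final "eyim".

eyim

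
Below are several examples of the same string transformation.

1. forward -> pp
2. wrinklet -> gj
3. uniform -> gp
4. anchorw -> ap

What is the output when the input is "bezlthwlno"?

Rule — keep one character in every 3, starting at position 3 (positions 3rd, 6th, 9th, ...), then shift every letter 2 places backward in the alphabet (wrapping around).
Applying both steps to "bezlthwlno": "zhn", then "xfl".

xfl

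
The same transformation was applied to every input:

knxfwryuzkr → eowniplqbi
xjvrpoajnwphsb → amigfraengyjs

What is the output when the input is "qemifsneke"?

vdzwjevbv

The pattern: shift every letter 9 places backward in the alphabet (wrapping around), then delete the first character.
On "qemifsneke": the first step gives "hvdzwjevbv", and the second then gives "vdzwjevbv".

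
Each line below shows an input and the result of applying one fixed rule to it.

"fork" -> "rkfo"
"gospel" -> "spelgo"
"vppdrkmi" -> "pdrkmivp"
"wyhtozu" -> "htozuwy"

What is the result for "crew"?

ewcr

Each output is the input with this applied: move the first 2 characters to the end (rotate left by 2).
Applying that to "crew" gives "ewcr".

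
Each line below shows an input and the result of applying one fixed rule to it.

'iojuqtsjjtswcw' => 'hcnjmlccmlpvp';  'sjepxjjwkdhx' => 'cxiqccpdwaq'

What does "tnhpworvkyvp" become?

gaiphkodroi

What's happening: delete the first character, then shift every letter 7 places backward in the alphabet (wrapping around).
For "tnhpworvkyvp", step one produces "nhpworvkyvp"; step two turns that into "gaiphkodroi".
(Check on "sjepxjjwkdhx": → "jepxjjwkdhx" → "cxiqccpdwaq" ✓)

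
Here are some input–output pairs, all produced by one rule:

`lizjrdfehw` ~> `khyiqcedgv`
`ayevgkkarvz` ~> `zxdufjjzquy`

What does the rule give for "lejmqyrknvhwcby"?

Rule — shift every letter 1 place backward in the alphabet (wrapping around).
Applying that to "lejmqyrknvhwcby" gives "kdilpxqjmugvbax".

kdilpxqjmugvbax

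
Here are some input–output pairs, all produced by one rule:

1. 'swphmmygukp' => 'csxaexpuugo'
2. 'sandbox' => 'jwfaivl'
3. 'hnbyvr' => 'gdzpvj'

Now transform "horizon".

hwvpwzq

What's happening: shift every letter 8 places forward in the alphabet (wrapping around), then move the last 3 characters to the front (rotate right by 3).
Starting from "horizon": after the first operation, "pwzqhwv"; after the second, "hwvpwzq".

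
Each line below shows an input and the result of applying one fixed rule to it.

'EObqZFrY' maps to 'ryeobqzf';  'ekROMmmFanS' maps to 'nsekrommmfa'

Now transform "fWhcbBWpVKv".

kvfwhcbbwpv

The transformation: move the last 2 characters to the front (rotate right by 2), then convert every letter to lowercase.
Doing the same to "fWhcbBWpVKv": "kvfwhcbbwpv".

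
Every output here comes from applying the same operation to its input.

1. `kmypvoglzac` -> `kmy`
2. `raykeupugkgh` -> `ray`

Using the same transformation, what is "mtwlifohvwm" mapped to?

mtw

The rule is to keep only the first 3 characters.
Applying that to "mtwlifohvwm" gives "mtw".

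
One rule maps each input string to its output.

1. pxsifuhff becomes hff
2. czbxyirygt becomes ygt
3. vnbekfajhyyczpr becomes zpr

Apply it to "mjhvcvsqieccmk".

cmk

Rule — keep only the last 3 characters.
Applying that to "mjhvcvsqieccmk" gives "cmk".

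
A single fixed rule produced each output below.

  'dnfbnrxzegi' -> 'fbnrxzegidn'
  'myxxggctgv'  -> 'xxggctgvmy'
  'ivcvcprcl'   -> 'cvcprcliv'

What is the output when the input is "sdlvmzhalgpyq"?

lvmzhalgpyqsd

In each case the input is transformed by: move the first 2 characters to the end (rotate left by 2).
"sdlvmzhalgpyq" → "lvmzhalgpyqsd".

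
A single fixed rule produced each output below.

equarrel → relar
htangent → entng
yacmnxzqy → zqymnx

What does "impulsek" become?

sekul

In each case the input is transformed by: delete the first 3 characters, then move the last 3 characters to the front (rotate right by 3).
Applying both steps to "impulsek": "ulsek", then "sekul".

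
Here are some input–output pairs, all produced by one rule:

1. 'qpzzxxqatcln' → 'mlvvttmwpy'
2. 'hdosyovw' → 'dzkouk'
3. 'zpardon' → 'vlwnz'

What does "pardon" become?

lwnz

Looking at the pairs, the operation is to shift every letter 4 places backward in the alphabet (wrapping around), then delete the last 2 characters.
"pardon" → "lwnzkj" → "lwnz".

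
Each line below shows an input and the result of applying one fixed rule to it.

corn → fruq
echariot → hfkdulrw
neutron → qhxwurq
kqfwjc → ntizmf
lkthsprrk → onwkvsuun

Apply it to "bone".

Rule — shift every letter 3 places forward in the alphabet (wrapping around).
Applying that to "bone" gives "erqh".

erqh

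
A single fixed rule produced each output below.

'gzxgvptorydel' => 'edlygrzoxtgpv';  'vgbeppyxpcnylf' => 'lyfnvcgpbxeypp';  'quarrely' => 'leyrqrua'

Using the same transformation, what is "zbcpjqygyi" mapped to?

Looking at the pairs, the operation is to move the last 2 characters to the front (rotate right by 2), then take characters alternately from the front and the back (1st, last, 2nd, 2nd-last, ...).
On "zbcpjqygyi": the first step gives "yizbcpjqyg", and the second then gives "ygiyzqbjcp".

ygiyzqbjcp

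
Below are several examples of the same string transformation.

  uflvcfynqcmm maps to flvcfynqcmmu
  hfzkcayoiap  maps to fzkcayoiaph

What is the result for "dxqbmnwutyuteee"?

xqbmnwutyuteeed

Rule — move the first character to the end.
"dxqbmnwutyuteee" → "xqbmnwutyuteeed".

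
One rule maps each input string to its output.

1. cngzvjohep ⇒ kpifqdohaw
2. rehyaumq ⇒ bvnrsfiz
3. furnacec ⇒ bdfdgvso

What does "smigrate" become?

sbuftnjh

Rule — shift every letter 1 place forward in the alphabet (wrapping around), then swap the front and back halves of the string.
So "smigrate" becomes "sbuftnjh".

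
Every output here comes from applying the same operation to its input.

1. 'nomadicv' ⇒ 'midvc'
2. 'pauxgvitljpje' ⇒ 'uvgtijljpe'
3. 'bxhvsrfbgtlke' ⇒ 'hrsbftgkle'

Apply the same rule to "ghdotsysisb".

dstsysib

In each case the input is transformed by: swap each adjacent pair of characters (1↔2, 3↔4, ...), then delete the first 3 characters.
"ghdotsysisb" → "hgodstsysib" → "dstsysib".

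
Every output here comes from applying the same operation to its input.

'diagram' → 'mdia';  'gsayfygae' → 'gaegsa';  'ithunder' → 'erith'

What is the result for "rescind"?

The pattern: move the first 3 characters to the end (rotate left by 3), then delete the first 3 characters.
On "rescind": the first step gives "cindres", and the second then gives "dres".

dres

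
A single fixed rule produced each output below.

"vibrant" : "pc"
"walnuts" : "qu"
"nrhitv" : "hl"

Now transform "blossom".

What's happening: shift every letter 6 places backward in the alphabet (wrapping around), then keep only the first 2 characters.
On "blossom" that produces "vf".

vf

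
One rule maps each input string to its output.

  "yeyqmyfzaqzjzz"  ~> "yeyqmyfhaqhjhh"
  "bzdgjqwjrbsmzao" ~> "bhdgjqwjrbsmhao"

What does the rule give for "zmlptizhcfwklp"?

hmlptihhcfwklp

What's happening: replace every "z" with "h".
On "zmlptizhcfwklp" that produces "hmlptihhcfwklp".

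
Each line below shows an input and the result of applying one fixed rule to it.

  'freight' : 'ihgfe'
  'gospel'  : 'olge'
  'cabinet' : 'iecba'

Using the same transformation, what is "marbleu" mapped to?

mleba

The transformation: sort the characters into reverse alphabetical order, then delete the first 2 characters.
Applying both steps to "marbleu": "urmleba", then "mleba".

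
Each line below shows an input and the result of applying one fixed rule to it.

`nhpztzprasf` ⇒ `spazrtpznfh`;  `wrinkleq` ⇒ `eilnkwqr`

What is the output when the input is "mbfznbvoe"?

In each case the input is transformed by: take characters alternately from the front and the back (1st, last, 2nd, 2nd-last, ...), then move the first 3 characters to the end (rotate left by 3).
On "mbfznbvoe": the first step gives "mebofvzbn", and the second then gives "ofvzbnmeb".

ofvzbnmeb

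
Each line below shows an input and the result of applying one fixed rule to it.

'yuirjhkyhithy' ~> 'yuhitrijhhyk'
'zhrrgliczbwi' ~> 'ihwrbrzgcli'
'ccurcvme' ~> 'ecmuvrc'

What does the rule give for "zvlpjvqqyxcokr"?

Each output is the input with this applied: take characters alternately from the front and the back (1st, last, 2nd, 2nd-last, ...), then delete the first character.
Starting from "zvlpjvqqyxcokr": after the first operation, "zrvklopcjxvyqq"; after the second, "rvklopcjxvyqq".

rvklopcjxvyqq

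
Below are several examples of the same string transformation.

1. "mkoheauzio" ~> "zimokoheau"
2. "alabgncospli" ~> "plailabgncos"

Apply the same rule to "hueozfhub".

The transformation: swap the first and last characters, then move the last 3 characters to the front (rotate right by 3).
Starting from "hueozfhub": after the first operation, "bueozfhuh"; after the second, "huhbueozf".

huhbueozf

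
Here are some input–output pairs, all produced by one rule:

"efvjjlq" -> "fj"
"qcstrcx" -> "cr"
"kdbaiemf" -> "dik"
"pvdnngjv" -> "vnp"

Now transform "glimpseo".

What's happening: swap the first and last characters, then keep one character in every 3, starting at position 2 (positions 2nd, 5th, 8th, ...).
"glimpseo" → "olimpseg" → "lpg".

lpg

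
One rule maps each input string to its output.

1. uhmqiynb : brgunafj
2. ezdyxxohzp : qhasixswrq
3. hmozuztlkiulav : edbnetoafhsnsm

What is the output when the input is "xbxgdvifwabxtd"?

Each output is the input with this applied: swap the front and back halves of the string, then shift every letter 7 places backward in the alphabet (wrapping around).
On "xbxgdvifwabxtd" that produces "yptuqmwquqzwob".
(Check on "uhmqiynb": → "iynbuhmq" → "brgunafj" ✓)

yptuqmwquqzwob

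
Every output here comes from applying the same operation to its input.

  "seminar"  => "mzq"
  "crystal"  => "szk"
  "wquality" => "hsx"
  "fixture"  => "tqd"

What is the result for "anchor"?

Each output is the input with this applied: shift every letter 1 place backward in the alphabet (wrapping around), then keep only the last 3 characters.
"anchor" → "zmbgnq" → "gnq".
(Check on "wquality": → "vptzkhsx" → "hsx" ✓)

gnq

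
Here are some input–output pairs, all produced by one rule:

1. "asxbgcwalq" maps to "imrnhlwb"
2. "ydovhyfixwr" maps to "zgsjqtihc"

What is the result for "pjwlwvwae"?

In each case the input is transformed by: delete the first 2 characters, then shift every letter 11 places forward in the alphabet (wrapping around).
Starting from "pjwlwvwae": after the first operation, "wlwvwae"; after the second, "hwhghlp".

hwhghlp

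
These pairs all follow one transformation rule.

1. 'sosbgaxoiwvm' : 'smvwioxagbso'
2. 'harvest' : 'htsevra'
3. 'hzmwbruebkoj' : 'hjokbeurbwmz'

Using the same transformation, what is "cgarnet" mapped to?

What's happening: move the first character to the end, then reverse the string.
For "cgarnet", step one produces "garnetc"; step two turns that into "ctenrag".

ctenrag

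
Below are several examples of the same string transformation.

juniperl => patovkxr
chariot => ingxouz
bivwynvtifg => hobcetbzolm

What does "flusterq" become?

Looking at the pairs, the operation is to shift every letter 6 places forward in the alphabet (wrapping around).
For "flusterq" the result is "lrayzkxw".

lrayzkxw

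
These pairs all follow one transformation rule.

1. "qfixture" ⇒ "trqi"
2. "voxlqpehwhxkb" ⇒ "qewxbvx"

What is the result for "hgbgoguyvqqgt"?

The rule is to keep every other character starting from the first (positions 1st, 3rd, 5th, ...), then move the first 2 characters to the end (rotate left by 2).
"hgbgoguyvqqgt" → "ouvqthb".

ouvqthb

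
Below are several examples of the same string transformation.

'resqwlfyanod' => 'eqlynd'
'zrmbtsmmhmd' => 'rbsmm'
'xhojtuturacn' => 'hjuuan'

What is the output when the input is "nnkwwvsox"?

Rule — keep every other character starting from the second (positions 2nd, 4th, 6th, ...).
Applying that to "nnkwwvsox" gives "nwvo".

nwvo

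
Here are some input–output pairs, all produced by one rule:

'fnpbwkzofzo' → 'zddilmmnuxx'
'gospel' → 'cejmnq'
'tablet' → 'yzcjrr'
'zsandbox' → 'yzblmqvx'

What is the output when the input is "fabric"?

yzadgp

Looking at the pairs, the operation is to sort the characters into alphabetical order, then shift every letter 2 places backward in the alphabet (wrapping around).
Applying both steps to "fabric": "abcfir", then "yzadgp".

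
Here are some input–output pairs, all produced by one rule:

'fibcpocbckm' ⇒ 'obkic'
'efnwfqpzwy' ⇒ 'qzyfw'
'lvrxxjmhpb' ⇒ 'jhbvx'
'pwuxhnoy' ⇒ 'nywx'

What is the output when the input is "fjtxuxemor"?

xmrjx

Looking at the pairs, the operation is to keep every other character starting from the second (positions 2nd, 4th, 6th, ...), then move the first 2 characters to the end (rotate left by 2).
On "fjtxuxemor" that produces "xmrjx".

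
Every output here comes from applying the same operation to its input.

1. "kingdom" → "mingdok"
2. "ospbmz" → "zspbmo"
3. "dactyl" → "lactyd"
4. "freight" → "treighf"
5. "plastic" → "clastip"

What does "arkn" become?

What's happening: swap the first and last characters.
On "arkn" that produces "nrka".

nrka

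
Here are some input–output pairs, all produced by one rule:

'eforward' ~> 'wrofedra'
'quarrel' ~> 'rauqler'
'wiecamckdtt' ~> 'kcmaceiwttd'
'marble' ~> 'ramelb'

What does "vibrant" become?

rbivtna

The rule is to reverse the string, then move the first 3 characters to the end (rotate left by 3).
Applying both steps to "vibrant": "tnarbiv", then "rbivtna".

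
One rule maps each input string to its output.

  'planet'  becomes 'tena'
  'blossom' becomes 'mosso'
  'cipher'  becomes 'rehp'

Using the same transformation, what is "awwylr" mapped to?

rlyw

In each case the input is transformed by: delete the first 2 characters, then reverse the string.
Applying both steps to "awwylr": "wylr", then "rlyw".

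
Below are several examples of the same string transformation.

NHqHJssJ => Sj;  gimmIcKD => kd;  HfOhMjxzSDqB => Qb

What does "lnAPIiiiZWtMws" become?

What's happening: flip the case of every letter, then keep only the last 2 characters.
Applying both steps to "lnAPIiiiZWtMws": "LNapiIIIzwTmWS", then "WS".

WS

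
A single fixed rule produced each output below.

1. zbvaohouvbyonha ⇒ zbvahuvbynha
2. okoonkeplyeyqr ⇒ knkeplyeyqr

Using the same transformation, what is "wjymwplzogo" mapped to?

Rule — remove every "o".
So "wjymwplzogo" becomes "wjymwplzg".

wjymwplzg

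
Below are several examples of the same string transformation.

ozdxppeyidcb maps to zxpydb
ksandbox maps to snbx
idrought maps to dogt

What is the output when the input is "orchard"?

The pattern: keep every other character starting from the second (positions 2nd, 4th, 6th, ...).
"orchard" → "rhr".

rhr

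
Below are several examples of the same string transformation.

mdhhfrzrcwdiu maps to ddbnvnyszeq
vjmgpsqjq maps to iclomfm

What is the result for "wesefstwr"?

oabopsn

The pattern: delete the first 2 characters, then shift every letter 4 places backward in the alphabet (wrapping around).
"wesefstwr" → "sefstwr" → "oabopsn".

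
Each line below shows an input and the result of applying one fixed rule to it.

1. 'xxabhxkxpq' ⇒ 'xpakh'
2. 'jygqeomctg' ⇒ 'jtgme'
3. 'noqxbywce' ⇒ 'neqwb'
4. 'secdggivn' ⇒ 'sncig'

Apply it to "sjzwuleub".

In each case the input is transformed by: keep every other character starting from the first (positions 1st, 3rd, 5th, ...), then take characters alternately from the front and the back (1st, last, 2nd, 2nd-last, ...).
Doing the same to "sjzwuleub": "sbzeu".

sbzeu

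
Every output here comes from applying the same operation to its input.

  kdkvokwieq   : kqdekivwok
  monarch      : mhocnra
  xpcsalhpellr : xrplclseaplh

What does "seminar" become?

Each output is the input with this applied: take characters alternately from the front and the back (1st, last, 2nd, 2nd-last, ...).
"seminar" → "sreamni".

sreamni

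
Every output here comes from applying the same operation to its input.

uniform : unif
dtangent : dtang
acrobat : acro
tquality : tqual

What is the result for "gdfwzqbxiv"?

gdfwzqb

Looking at the pairs, the operation is to delete the last 3 characters.
For "gdfwzqbxiv" the result is "gdfwzqb".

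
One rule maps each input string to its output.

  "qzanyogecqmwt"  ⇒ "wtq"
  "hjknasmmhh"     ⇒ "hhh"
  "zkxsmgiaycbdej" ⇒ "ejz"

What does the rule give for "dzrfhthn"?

hnd

In each case the input is transformed by: move the first character to the end, then keep only the last 3 characters.
"dzrfhthn" → "zrfhthnd" → "hnd".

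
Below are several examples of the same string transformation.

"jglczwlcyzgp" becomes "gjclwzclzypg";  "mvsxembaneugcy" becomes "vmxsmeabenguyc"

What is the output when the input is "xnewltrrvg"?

In each case the input is transformed by: swap each adjacent pair of characters (1↔2, 3↔4, ...).
"xnewltrrvg" → "nxwetlrrgv".

nxwetlrrgv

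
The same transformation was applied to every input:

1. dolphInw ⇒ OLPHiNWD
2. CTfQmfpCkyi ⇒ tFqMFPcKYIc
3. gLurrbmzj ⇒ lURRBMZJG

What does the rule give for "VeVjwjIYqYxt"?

EvJWJiyQyXTv

Each output is the input with this applied: move the first character to the end, then flip the case of every letter.
Applying that to "VeVjwjIYqYxt" gives "EvJWJiyQyXTv".
(Check on "gLurrbmzj": → "Lurrbmzjg" → "lURRBMZJG" ✓)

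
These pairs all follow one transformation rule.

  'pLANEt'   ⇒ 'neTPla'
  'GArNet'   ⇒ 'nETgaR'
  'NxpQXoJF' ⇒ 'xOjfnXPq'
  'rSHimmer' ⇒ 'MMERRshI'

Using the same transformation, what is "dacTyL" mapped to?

tYlDAC

Each output is the input with this applied: swap the front and back halves of the string, then flip the case of every letter.
For "dacTyL", step one produces "TyLdac"; step two turns that into "tYlDAC".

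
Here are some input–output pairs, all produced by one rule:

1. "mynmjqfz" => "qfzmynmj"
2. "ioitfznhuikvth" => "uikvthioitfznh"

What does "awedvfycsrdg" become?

The rule is to swap the front and back halves of the string, then move the first character to the end.
On "awedvfycsrdg" that produces "csrdgawedvfy".

csrdgawedvfy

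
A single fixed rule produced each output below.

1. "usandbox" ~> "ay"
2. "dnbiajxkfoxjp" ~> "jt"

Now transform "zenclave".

fk

The rule is to shift every letter 6 places forward in the alphabet (wrapping around), then keep only the first 2 characters.
For "zenclave", step one produces "fktirgbk"; step two turns that into "fk".
(Check on "usandbox": → "aygtjhud" → "ay" ✓)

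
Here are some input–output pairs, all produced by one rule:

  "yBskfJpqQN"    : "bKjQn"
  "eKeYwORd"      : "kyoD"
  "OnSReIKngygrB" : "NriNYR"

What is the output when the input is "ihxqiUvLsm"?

HQulM

Each output is the input with this applied: keep every other character starting from the second (positions 2nd, 4th, 6th, ...), then flip the case of every letter.
Applying both steps to "ihxqiUvLsm": "hqULm", then "HQulM".
(Check on "OnSReIKngygrB": → "nRInyr" → "NriNYR" ✓)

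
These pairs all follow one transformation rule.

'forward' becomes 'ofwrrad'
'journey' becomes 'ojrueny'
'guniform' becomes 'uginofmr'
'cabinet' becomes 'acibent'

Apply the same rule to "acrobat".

caorabt

What's happening: swap each adjacent pair of characters (1↔2, 3↔4, ...).
On "acrobat" that produces "caorabt".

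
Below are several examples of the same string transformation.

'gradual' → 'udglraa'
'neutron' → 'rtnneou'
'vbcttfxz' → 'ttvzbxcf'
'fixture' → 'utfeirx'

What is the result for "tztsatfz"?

satzzftt

The rule is to take characters alternately from the front and the back (1st, last, 2nd, 2nd-last, ...), then move the last 2 characters to the front (rotate right by 2).
Doing the same to "tztsatfz": "satzzftt".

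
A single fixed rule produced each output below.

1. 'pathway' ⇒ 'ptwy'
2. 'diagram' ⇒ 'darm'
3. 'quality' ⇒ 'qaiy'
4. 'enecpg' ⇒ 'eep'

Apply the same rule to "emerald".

eead

The transformation: keep every other character starting from the first (positions 1st, 3rd, 5th, ...).
Doing the same to "emerald": "eead".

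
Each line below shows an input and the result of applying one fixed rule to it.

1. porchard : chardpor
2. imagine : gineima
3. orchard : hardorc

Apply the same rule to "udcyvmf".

yvmfudc

What's happening: move the first 3 characters to the end (rotate left by 3).
For "udcyvmf" the result is "yvmfudc".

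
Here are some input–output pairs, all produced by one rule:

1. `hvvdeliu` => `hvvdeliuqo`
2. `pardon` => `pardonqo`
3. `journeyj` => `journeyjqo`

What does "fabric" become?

The pattern: append "qo".
"fabric" → "fabricqo".

fabricqo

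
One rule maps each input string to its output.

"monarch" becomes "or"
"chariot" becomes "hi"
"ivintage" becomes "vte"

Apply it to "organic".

The transformation: keep one character in every 3, starting at position 2 (positions 2nd, 5th, 8th, ...).
Applying that to "organic" gives "rn".

rn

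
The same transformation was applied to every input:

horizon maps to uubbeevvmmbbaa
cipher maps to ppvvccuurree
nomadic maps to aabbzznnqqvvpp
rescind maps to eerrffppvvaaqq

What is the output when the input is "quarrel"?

Looking at the pairs, the operation is to shift every letter 13 places forward in the alphabet (wrapping around) — i.e. ROT13, then double every character.
For "quarrel" the result is "ddhhnneeeerryy".
(Check on "cipher": → "pvcure" → "ppvvccuurree" ✓)

ddhhnneeeerryy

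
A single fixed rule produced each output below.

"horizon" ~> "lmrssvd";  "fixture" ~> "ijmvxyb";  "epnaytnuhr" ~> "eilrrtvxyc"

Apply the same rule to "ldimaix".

ehmmpqb

The transformation: sort the characters into alphabetical order, then shift every letter 4 places forward in the alphabet (wrapping around).
On "ldimaix": the first step gives "adiilmx", and the second then gives "ehmmpqb".
(Check on "fixture": → "efirtux" → "ijmvxyb" ✓)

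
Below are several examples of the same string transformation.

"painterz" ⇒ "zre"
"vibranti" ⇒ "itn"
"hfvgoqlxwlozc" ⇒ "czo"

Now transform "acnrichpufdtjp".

pjt

The rule is to reverse the string, then keep only the first 3 characters.
On "acnrichpufdtjp": the first step gives "pjtdfuphcirnca", and the second then gives "pjt".
(Check on "painterz": → "zretniap" → "zre" ✓)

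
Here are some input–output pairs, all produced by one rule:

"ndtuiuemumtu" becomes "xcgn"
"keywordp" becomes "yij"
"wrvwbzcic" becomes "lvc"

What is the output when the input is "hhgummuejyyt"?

The rule is to keep one character in every 3, starting at position 2 (positions 2nd, 5th, 8th, ...), then shift every letter 6 places backward in the alphabet (wrapping around).
Applying both steps to "hhgummuejyyt": "hmey", then "bgys".

bgys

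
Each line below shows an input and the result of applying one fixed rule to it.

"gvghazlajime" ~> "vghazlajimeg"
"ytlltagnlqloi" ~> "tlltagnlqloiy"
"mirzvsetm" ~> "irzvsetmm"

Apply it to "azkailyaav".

zkailyaava

Looking at the pairs, the operation is to move the first character to the end.
On "azkailyaav" that produces "zkailyaava".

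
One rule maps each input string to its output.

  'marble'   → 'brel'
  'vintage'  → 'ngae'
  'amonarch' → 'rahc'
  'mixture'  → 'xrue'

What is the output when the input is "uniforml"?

rolm

The rule is to swap each adjacent pair of characters (1↔2, 3↔4, ...), then keep only the last 4 characters.
Starting from "uniforml": after the first operation, "nufirolm"; after the second, "rolm".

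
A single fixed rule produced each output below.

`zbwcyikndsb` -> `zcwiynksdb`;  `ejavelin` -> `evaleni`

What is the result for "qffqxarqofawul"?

What's happening: swap each adjacent pair of characters (1↔2, 3↔4, ...), then delete the first character.
On "qffqxarqofawul": the first step gives "fqqfaxqrfowalu", and the second then gives "qqfaxqrfowalu".

qqfaxqrfowalu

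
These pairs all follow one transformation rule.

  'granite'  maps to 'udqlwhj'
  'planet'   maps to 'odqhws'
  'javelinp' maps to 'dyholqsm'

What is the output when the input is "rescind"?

Looking at the pairs, the operation is to shift every letter 3 places forward in the alphabet (wrapping around), then move the first character to the end.
For "rescind", step one produces "uhvflqg"; step two turns that into "hvflqgu".
(Check on "granite": → "judqlwh" → "udqlwhj" ✓)

hvflqgu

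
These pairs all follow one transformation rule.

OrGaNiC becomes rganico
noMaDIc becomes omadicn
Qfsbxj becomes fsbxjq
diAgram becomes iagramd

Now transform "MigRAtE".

The rule is to move the first character to the end, then convert every letter to lowercase.
For "MigRAtE", step one produces "igRAtEM"; step two turns that into "igratem".

igratem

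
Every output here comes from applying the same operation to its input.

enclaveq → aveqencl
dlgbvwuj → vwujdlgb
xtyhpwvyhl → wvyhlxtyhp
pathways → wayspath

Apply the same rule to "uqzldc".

The pattern: swap the front and back halves of the string.
Applying that to "uqzldc" gives "ldcuqz".

ldcuqz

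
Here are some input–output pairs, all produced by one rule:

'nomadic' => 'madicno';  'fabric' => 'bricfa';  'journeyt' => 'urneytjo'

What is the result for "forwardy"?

rwardyfo

The rule is to move the first 2 characters to the end (rotate left by 2).
Doing the same to "forwardy": "rwardyfo".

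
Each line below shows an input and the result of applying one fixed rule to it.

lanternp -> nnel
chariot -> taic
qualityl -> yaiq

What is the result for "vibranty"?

Looking at the pairs, the operation is to keep every other character starting from the first (positions 1st, 3rd, 5th, ...), then swap the first and last characters.
On "vibranty" that produces "tbav".

tbav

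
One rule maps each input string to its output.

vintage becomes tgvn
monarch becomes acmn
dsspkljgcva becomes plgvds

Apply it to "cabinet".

Looking at the pairs, the operation is to move the first 3 characters to the end (rotate left by 3), then keep every other character starting from the first (positions 1st, 3rd, 5th, ...).
Starting from "cabinet": after the first operation, "inetcab"; after the second, "iecb".

iecb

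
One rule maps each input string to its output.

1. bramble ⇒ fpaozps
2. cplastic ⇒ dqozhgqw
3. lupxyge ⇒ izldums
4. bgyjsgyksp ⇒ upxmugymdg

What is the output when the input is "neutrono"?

The pattern: swap each adjacent pair of characters (1↔2, 3↔4, ...), then shift every letter 12 places backward in the alphabet (wrapping around).
Doing the same to "neutrono": "sbhicfcb".
(Check on "bgyjsgyksp": → "gbjygskyps" → "upxmugymdg" ✓)

sbhicfcb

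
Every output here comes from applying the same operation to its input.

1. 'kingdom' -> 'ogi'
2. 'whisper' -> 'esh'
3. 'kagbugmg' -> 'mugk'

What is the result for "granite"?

tnr

The rule is to reverse the string, then keep every other character starting from the second (positions 2nd, 4th, 6th, ...).
So "granite" becomes "tnr".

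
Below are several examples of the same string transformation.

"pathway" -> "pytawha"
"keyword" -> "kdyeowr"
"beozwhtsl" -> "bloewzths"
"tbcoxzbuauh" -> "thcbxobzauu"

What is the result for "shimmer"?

srihmme

Looking at the pairs, the operation is to move the last character to the front, then swap each adjacent pair of characters (1↔2, 3↔4, ...).
For "shimmer", step one produces "rshimme"; step two turns that into "srihmme".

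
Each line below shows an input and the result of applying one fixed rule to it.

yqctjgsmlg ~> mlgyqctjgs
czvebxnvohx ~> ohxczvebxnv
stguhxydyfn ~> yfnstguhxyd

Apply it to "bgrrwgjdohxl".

Looking at the pairs, the operation is to move the last 3 characters to the front (rotate right by 3).
Applying that to "bgrrwgjdohxl" gives "hxlbgrrwgjdo".

hxlbgrrwgjdo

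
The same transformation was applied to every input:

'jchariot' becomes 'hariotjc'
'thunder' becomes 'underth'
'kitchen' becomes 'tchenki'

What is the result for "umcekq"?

The rule is to move the first 2 characters to the end (rotate left by 2).
For "umcekq" the result is "cekqum".

cekqum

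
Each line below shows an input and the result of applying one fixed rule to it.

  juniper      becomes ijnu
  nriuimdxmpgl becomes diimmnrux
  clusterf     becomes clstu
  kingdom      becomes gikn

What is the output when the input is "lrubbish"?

bblru

The rule is to delete the last 3 characters, then sort the characters into alphabetical order.
On "lrubbish": the first step gives "lrubb", and the second then gives "bblru".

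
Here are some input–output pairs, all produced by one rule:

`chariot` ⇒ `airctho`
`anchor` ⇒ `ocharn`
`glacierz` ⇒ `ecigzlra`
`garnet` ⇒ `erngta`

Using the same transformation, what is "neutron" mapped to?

urtnneo

What's happening: take characters alternately from the front and the back (1st, last, 2nd, 2nd-last, ...), then move the last 3 characters to the front (rotate right by 3).
Applying both steps to "neutron": "nneourt", then "urtnneo".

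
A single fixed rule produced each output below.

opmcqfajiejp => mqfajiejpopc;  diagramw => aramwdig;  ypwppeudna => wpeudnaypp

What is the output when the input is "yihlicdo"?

hicdoyil

Each output is the input with this applied: move the first 3 characters to the end (rotate left by 3), then swap the first and last characters.
"yihlicdo" → "licdoyih" → "hicdoyil".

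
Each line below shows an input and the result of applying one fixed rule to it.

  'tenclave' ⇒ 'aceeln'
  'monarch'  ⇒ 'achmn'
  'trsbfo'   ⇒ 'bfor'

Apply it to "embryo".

The rule is to sort the characters into alphabetical order, then delete the last 2 characters.
On "embryo" that produces "bemo".

bemo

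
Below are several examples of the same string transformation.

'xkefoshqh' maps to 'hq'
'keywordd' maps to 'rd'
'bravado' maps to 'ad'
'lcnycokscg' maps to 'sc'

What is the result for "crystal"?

ta

Each output is the input with this applied: move the last 3 characters to the front (rotate right by 3), then keep only the first 2 characters.
Working it through for "crystal": intermediate "talcrys", final "ta".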